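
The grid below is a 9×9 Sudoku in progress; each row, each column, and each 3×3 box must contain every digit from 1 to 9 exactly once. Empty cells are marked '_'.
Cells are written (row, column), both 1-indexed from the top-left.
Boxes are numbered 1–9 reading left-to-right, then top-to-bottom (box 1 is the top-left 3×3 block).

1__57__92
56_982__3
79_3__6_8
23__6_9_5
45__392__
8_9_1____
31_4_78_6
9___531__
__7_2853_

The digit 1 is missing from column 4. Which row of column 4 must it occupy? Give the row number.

Consider where 1 can go in column 4.
(4,4) is out (box 5 already has a 1).
(5,4) is out (box 5 already has a 1).
(6,4) is out (row 6 already has a 1).
(8,4) is out (row 8 already has a 1).
So the only cell in column 4 that can hold 1 is (9,4).
That is row 9.

9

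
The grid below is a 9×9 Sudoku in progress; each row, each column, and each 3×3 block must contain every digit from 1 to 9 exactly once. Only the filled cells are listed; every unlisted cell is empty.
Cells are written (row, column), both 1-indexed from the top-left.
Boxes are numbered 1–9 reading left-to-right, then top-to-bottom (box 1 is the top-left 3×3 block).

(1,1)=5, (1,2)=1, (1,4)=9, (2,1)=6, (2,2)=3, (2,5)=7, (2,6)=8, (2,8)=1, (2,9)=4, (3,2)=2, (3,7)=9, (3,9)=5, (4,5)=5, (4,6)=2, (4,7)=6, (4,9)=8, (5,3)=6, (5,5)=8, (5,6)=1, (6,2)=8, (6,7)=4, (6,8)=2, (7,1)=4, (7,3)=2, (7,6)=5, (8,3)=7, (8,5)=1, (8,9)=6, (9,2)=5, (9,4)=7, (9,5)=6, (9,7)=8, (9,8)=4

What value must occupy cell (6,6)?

7

Cell (6,6) itself could take any of {3, 6, 7, 9} by direct elimination.
Consider where 7 can go in column 6.
(1,6) is out (box 2 already has a 7).
(3,6) is out (box 2 already has a 7).
(8,6) is out (row 8 already has a 7).
(9,6) is out (row 9 already has a 7).
So the only cell in column 6 that can hold 7 is (6,6).
Therefore (6,6) = 7.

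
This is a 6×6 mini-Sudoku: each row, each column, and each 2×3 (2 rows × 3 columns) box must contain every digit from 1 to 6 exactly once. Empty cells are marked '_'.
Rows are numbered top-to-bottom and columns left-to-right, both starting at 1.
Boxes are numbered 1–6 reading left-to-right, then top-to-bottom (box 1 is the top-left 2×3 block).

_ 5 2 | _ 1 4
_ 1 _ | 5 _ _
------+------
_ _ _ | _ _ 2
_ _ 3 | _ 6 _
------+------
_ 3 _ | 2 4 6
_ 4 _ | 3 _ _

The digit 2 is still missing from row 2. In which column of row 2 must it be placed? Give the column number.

Consider where 2 can go in row 2.
R2C1 is out (box 1 already has a 2).
R2C3 is out (column 3 already has a 2).
R2C6 is out (column 6 already has a 2).
So the only cell in row 2 that can hold 2 is R2C5.
That is column 5.

5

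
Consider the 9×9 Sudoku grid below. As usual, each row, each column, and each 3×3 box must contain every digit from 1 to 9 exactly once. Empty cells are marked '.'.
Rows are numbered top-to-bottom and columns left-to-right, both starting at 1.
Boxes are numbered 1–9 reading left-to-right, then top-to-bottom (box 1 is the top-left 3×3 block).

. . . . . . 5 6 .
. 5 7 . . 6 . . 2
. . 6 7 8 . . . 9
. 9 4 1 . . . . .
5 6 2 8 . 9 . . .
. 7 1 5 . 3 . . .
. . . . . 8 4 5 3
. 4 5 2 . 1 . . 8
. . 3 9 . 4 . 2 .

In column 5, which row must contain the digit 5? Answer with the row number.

Consider where 5 can go in column 5.
r1c5 is out (row 1 already has a 5). r2c5 is out (row 2 already has a 5). r4c5 is out (box 5 already has a 5). r5c5 is out (row 5 already has a 5). The remaining empty cells in column 5 are similarly blocked.
So the only cell in column 5 that can hold 5 is r9c5.
That is row 9.

9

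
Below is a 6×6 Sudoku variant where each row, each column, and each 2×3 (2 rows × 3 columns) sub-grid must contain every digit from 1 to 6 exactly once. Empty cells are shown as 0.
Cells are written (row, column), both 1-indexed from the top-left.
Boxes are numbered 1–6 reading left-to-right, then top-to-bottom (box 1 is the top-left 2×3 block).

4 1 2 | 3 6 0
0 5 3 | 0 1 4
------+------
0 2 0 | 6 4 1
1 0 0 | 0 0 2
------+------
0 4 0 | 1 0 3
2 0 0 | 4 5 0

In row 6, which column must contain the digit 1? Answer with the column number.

3

Consider where 1 can go in row 6.
(6,2) is out (column 2 already has a 1).
(6,6) is out (column 6 already has a 1).
So the only cell in row 6 that can hold 1 is (6,3).
That is column 3.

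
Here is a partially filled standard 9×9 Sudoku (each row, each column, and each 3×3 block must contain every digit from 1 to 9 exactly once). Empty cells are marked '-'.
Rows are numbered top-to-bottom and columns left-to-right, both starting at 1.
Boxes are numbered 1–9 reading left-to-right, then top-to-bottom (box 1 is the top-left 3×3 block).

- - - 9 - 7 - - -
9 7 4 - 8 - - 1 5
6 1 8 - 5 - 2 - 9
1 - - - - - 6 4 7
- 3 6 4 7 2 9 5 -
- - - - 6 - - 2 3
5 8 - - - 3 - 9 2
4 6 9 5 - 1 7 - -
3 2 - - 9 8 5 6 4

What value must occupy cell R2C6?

6

Row 2 already contains {1, 4, 5, 7, 8, 9}.
Column 6 already contains {1, 2, 3, 7, 8}.
Its 3×3 block (box 2) already contains {5, 7, 8, 9}.
The only value from 1–9 not eliminated is 6, so R2C6 = 6.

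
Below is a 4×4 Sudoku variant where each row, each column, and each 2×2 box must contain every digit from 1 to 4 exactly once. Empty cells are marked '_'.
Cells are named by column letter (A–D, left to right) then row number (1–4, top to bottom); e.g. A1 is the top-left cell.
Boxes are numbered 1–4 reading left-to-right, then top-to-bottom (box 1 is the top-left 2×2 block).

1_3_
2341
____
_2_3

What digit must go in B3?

1

Cell B3 itself could take any of {1, 4} by direct elimination.
Consider where 1 can go in box 3.
A3 is out (column A already has a 1).
A4 is out (column A already has a 1).
So the only cell in box 3 that can hold 1 is B3.
Therefore B3 = 1.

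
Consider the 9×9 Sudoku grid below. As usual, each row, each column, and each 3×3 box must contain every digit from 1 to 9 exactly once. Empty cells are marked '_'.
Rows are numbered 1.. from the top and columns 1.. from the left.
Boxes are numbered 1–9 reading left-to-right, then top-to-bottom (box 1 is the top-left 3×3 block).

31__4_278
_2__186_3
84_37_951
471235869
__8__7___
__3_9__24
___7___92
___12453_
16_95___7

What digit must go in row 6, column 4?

Cell row 6, column 4 itself could take any of {6, 8} by direct elimination.
Consider where 8 can go in row 6.
row 6, column 1 is out (column 1 already has a 8).
row 6, column 2 is out (box 4 already has a 8).
row 6, column 6 is out (column 6 already has a 8).
row 6, column 7 is out (column 7 already has a 8).
So the only cell in row 6 that can hold 8 is row 6, column 4.
Therefore row 6, column 4 = 8.

8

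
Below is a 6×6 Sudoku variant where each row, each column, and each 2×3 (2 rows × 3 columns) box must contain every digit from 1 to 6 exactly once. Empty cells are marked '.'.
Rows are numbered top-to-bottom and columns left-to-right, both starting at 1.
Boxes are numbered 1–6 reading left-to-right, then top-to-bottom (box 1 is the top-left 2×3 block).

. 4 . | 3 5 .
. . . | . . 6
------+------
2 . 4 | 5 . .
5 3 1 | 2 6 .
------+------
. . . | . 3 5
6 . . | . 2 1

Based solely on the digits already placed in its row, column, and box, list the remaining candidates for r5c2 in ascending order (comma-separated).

Row 5 already contains {3, 5}.
Column 2 already contains {3, 4}.
Its 2×3 block (box 5) already contains {6}.
Removing those from 1–6 leaves {1, 2} as the candidates for r5c2.

1,2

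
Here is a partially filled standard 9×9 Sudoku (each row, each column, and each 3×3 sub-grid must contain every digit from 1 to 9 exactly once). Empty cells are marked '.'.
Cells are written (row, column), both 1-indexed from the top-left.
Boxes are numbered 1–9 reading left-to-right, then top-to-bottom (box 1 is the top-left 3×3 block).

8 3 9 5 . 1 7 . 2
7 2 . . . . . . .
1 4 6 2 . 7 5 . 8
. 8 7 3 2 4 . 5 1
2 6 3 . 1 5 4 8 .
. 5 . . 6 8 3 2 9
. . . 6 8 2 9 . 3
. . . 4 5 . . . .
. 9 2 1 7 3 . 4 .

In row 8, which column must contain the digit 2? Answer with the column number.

Consider where 2 can go in row 8.
(8,1) is out (column 1 already has a 2). (8,2) is out (column 2 already has a 2). (8,3) is out (column 3 already has a 2). (8,6) is out (column 6 already has a 2). The remaining empty cells in row 8 are similarly blocked.
So the only cell in row 8 that can hold 2 is (8,7).
That is column 7.

7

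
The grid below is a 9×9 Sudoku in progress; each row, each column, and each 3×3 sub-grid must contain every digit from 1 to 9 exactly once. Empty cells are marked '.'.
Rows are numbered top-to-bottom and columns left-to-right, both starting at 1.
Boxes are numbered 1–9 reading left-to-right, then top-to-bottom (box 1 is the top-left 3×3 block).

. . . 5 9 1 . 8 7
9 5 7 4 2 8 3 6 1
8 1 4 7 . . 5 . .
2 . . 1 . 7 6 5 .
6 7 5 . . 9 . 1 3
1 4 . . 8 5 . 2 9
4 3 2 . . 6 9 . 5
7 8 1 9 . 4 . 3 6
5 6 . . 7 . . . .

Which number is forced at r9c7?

1

Cell r9c7 itself could take any of {1, 2, 4, 8} by direct elimination.
Consider where 1 can go in column 7.
r1c7 is out (row 1 already has a 1).
r5c7 is out (row 5 already has a 1).
r6c7 is out (row 6 already has a 1).
r8c7 is out (row 8 already has a 1).
So the only cell in column 7 that can hold 1 is r9c7.
Therefore r9c7 = 1.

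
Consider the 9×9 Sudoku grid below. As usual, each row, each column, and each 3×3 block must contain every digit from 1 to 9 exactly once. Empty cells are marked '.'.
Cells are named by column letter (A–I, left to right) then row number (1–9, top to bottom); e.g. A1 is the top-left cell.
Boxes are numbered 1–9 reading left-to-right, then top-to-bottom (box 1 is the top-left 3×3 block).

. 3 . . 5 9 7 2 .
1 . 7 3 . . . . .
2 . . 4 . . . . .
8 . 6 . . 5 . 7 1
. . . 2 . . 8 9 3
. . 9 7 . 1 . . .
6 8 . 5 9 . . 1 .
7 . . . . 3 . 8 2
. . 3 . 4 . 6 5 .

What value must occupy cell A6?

3

Cell A6 itself could take any of {3, 4, 5} by direct elimination.
Consider where 3 can go in box 4.
B4 is out (column B already has a 3).
A5 is out (row 5 already has a 3).
B5 is out (row 5 already has a 3).
C5 is out (row 5 already has a 3).
B6 is out (column B already has a 3).
So the only cell in box 4 that can hold 3 is A6.
Therefore A6 = 3.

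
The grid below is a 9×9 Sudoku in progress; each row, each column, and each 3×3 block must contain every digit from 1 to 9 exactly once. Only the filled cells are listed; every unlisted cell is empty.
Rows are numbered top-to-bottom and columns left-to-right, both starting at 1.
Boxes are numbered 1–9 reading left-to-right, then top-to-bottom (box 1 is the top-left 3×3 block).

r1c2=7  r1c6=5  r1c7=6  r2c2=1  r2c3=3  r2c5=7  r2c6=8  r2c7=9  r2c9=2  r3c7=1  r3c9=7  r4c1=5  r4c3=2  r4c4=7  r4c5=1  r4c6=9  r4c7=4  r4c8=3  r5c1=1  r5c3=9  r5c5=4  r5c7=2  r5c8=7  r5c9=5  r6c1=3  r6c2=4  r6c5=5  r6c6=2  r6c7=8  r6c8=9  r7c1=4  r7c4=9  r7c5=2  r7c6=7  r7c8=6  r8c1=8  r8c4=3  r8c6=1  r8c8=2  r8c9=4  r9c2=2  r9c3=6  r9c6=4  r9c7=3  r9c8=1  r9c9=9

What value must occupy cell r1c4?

Cell r1c4 itself could take any of {1, 2, 4} by direct elimination.
Consider where 1 can go in box 2.
r1c5 is out (column 5 already has a 1).
r2c4 is out (row 2 already has a 1).
r3c4 is out (row 3 already has a 1).
r3c5 is out (row 3 already has a 1).
r3c6 is out (row 3 already has a 1).
So the only cell in box 2 that can hold 1 is r1c4.
Therefore r1c4 = 1.

1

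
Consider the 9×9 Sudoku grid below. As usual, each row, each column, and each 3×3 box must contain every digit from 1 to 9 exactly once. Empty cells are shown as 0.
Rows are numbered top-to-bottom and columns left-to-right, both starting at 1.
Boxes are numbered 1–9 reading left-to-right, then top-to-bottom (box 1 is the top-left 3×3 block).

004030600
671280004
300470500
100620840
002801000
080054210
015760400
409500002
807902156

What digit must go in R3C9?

1

Cell R3C9 itself could take any of {1, 8, 9} by direct elimination.
Consider where 1 can go in row 3.
R3C2 is out (column 2 already has a 1).
R3C3 is out (column 3 already has a 1).
R3C6 is out (column 6 already has a 1).
R3C8 is out (column 8 already has a 1).
So the only cell in row 3 that can hold 1 is R3C9.
Therefore R3C9 = 1.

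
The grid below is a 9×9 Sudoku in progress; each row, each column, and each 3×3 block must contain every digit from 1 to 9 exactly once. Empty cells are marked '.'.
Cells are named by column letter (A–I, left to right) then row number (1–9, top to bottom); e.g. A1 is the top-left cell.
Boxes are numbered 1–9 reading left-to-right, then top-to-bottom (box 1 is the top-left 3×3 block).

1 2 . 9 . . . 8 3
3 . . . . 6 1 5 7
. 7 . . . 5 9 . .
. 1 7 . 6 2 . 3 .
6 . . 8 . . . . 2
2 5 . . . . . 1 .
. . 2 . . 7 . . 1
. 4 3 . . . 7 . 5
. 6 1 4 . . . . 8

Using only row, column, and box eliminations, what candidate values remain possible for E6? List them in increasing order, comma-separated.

Row 6 already contains {1, 2, 5}.
Column E already contains {6}.
Its 3×3 block (box 5) already contains {2, 6, 8}.
Removing those from 1–9 leaves {3, 4, 7, 9} as the candidates for E6.

3,4,7,9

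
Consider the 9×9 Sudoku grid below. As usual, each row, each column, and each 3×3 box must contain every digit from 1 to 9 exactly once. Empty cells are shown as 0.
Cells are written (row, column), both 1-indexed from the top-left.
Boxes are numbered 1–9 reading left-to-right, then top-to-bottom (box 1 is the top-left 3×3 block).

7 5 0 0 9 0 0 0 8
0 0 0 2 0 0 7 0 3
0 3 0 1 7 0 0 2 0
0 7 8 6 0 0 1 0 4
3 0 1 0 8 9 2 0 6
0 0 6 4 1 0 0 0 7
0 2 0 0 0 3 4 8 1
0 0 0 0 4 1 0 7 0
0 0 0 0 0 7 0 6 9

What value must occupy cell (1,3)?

Cell (1,3) itself could take any of {2, 4} by direct elimination.
Consider where 2 can go in box 1.
(2,1) is out (row 2 already has a 2).
(2,2) is out (row 2 already has a 2).
(2,3) is out (row 2 already has a 2).
(3,1) is out (row 3 already has a 2).
(3,3) is out (row 3 already has a 2).
So the only cell in box 1 that can hold 2 is (1,3).
Therefore (1,3) = 2.

2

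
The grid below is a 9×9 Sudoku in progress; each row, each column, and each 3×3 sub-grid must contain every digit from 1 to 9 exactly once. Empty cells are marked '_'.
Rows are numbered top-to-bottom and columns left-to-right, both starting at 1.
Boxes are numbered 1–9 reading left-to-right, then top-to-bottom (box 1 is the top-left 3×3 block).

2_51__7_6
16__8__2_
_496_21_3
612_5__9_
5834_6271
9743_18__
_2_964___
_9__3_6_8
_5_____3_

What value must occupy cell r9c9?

2

Cell r9c9 itself could take any of {2, 4, 7, 9} by direct elimination.
Consider where 2 can go in column 9.
r2c9 is out (row 2 already has a 2).
r4c9 is out (row 4 already has a 2).
r6c9 is out (box 6 already has a 2).
r7c9 is out (row 7 already has a 2).
So the only cell in column 9 that can hold 2 is r9c9.
Therefore r9c9 = 2.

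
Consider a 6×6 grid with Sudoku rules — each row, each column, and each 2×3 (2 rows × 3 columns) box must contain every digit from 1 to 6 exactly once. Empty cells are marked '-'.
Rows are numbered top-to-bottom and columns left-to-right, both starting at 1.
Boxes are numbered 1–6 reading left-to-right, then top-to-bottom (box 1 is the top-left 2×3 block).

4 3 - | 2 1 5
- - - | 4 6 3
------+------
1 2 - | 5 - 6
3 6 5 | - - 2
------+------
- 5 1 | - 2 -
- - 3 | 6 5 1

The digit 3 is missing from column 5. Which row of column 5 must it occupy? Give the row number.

3

Consider where 3 can go in column 5.
r4c5 is out (row 4 already has a 3).
So the only cell in column 5 that can hold 3 is r3c5.
That is row 3.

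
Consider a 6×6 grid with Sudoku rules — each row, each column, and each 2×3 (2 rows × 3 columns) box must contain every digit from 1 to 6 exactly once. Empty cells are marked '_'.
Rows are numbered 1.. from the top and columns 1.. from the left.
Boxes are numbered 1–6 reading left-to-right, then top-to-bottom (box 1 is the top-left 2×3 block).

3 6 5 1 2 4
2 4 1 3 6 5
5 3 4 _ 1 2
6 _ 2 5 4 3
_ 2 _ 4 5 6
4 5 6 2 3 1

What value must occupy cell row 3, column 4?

Row 3 already contains {1, 2, 3, 4, 5}.
Column 4 already contains {1, 2, 3, 4, 5}.
Its 2×3 block (box 4) already contains {1, 2, 3, 4, 5}.
The only value from 1–6 not eliminated is 6, so row 3, column 4 = 6.

6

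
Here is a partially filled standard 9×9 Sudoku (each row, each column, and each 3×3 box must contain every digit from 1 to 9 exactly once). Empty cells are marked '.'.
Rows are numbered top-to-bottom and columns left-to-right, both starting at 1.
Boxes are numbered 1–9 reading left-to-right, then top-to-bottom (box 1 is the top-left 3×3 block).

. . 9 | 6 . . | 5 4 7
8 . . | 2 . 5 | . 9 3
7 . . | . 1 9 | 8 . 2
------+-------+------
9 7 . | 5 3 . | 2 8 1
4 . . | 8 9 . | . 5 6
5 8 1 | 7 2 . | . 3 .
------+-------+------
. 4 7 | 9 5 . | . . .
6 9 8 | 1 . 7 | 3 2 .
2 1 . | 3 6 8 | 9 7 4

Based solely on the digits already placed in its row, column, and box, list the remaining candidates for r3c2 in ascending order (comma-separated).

3,5,6

Row 3 already contains {1, 2, 7, 8, 9}.
Column 2 already contains {1, 4, 7, 8, 9}.
Its 3×3 block (box 1) already contains {7, 8, 9}.
Removing those from 1–9 leaves {3, 5, 6} as the candidates for r3c2.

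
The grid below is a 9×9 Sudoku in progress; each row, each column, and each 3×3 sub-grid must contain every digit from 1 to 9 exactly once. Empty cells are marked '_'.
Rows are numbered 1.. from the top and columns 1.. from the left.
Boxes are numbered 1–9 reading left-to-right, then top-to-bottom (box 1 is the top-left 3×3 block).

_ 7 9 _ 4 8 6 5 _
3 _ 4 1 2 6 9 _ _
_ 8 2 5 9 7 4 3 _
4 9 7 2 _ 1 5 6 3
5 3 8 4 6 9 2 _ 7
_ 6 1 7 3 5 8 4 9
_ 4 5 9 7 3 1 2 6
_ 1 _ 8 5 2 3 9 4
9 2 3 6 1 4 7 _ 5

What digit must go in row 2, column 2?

Row 2 already contains {1, 2, 3, 4, 6, 9}.
Column 2 already contains {1, 2, 3, 4, 6, 7, 8, 9}.
Its 3×3 block (box 1) already contains {2, 3, 4, 7, 8, 9}.
The only value from 1–9 not eliminated is 5, so row 2, column 2 = 5.

5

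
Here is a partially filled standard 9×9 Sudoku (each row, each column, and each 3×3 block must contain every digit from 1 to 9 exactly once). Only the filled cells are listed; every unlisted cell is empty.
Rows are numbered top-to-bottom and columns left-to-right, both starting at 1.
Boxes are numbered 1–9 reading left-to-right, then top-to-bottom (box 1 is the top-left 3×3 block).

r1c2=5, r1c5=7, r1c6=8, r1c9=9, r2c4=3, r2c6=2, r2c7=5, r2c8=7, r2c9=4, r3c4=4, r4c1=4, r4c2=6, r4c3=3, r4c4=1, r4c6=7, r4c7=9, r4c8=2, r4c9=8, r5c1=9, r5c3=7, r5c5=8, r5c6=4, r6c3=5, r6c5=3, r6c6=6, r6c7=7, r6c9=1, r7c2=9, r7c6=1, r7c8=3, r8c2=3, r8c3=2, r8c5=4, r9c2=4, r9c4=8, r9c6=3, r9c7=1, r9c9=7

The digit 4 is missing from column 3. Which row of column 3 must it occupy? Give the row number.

Consider where 4 can go in column 3.
r2c3 is out (row 2 already has a 4).
r3c3 is out (row 3 already has a 4).
r7c3 is out (box 7 already has a 4).
r9c3 is out (row 9 already has a 4).
So the only cell in column 3 that can hold 4 is r1c3.
That is row 1.

1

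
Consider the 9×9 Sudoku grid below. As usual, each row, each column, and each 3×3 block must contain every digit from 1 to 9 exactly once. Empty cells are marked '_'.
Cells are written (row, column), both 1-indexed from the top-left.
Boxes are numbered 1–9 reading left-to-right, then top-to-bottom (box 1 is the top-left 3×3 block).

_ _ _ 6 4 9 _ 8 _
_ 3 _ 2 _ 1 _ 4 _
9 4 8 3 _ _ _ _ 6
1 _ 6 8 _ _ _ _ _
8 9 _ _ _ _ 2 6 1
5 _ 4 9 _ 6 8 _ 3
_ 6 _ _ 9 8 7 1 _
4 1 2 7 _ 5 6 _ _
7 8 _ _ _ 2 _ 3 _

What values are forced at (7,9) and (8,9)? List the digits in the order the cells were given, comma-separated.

For (7,9):
  Consider where 2 can go in box 9.
  (8,8) is out (row 8 already has a 2).
  (8,9) is out (row 8 already has a 2).
  (9,7) is out (row 9 already has a 2).
  (9,9) is out (row 9 already has a 2).
  So the only cell in box 9 that can hold 2 is (7,9).
  So (7,9) = 2.
For (8,9):
  Consider where 8 can go in box 9.
  (7,9) is out (row 7 already has a 8).
  (8,8) is out (column 8 already has a 8).
  (9,7) is out (row 9 already has a 8).
  (9,9) is out (row 9 already has a 8).
  So the only cell in box 9 that can hold 8 is (8,9).
  So (8,9) = 8.

2,8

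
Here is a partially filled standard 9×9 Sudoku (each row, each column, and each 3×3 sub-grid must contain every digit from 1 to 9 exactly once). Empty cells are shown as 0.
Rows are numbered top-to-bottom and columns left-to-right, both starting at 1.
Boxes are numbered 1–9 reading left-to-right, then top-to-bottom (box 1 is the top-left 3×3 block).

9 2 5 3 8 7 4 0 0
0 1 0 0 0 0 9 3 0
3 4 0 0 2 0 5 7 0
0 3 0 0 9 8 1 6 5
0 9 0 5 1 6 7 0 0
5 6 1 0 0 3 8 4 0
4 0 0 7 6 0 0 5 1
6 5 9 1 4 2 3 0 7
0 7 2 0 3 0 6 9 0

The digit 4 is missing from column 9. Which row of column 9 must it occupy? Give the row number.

9

Consider where 4 can go in column 9.
R1C9 is out (row 1 already has a 4).
R2C9 is out (box 3 already has a 4).
R3C9 is out (row 3 already has a 4).
R5C9 is out (box 6 already has a 4).
R6C9 is out (row 6 already has a 4).
So the only cell in column 9 that can hold 4 is R9C9.
That is row 9.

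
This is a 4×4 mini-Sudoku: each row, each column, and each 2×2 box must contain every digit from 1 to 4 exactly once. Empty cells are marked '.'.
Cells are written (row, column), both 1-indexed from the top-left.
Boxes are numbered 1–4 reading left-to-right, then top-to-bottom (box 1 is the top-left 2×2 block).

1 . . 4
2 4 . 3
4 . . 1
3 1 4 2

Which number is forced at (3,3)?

3

Row 3 already contains {1, 4}.
Column 3 already contains {4}.
Its 2×2 block (box 4) already contains {1, 2, 4}.
The only value from 1–4 not eliminated is 3, so (3,3) = 3.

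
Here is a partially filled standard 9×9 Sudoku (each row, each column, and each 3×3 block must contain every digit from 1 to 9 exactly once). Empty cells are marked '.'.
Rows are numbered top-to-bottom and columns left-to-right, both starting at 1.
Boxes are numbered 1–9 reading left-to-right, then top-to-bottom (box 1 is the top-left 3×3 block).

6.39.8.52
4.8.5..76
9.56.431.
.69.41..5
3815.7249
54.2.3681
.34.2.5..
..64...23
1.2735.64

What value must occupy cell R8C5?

8

Cell R8C5 itself could take any of {1, 8, 9} by direct elimination.
Consider where 8 can go in column 5.
R1C5 is out (row 1 already has a 8).
R3C5 is out (box 2 already has a 8).
R5C5 is out (row 5 already has a 8).
R6C5 is out (row 6 already has a 8).
So the only cell in column 5 that can hold 8 is R8C5.
Therefore R8C5 = 8.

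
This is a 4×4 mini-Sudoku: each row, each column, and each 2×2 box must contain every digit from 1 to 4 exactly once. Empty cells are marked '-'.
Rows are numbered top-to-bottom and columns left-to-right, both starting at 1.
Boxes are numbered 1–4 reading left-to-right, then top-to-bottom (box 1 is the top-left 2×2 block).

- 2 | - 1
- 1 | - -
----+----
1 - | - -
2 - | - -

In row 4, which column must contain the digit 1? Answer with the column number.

Consider where 1 can go in row 4.
R4C2 is out (column 2 already has a 1).
R4C4 is out (column 4 already has a 1).
So the only cell in row 4 that can hold 1 is R4C3.
That is column 3.

3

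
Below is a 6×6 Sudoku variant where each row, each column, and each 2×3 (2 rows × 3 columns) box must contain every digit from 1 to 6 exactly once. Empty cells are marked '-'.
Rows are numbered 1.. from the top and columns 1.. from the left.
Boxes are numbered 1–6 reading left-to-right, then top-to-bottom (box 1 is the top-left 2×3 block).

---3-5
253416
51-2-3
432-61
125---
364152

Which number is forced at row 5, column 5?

Cell row 5, column 5 itself could take any of {3, 4} by direct elimination.
Consider where 3 can go in column 5.
row 1, column 5 is out (row 1 already has a 3).
row 3, column 5 is out (row 3 already has a 3).
So the only cell in column 5 that can hold 3 is row 5, column 5.
Therefore row 5, column 5 = 3.

3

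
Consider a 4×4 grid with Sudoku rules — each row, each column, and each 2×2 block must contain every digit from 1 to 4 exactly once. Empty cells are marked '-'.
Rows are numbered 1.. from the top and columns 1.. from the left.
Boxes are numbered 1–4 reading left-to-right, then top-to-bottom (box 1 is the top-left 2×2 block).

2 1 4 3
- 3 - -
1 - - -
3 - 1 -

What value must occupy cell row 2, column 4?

Cell row 2, column 4 itself could take any of {1, 2} by direct elimination.
Consider where 1 can go in row 2.
row 2, column 1 is out (column 1 already has a 1).
row 2, column 3 is out (column 3 already has a 1).
So the only cell in row 2 that can hold 1 is row 2, column 4.
Therefore row 2, column 4 = 1.

1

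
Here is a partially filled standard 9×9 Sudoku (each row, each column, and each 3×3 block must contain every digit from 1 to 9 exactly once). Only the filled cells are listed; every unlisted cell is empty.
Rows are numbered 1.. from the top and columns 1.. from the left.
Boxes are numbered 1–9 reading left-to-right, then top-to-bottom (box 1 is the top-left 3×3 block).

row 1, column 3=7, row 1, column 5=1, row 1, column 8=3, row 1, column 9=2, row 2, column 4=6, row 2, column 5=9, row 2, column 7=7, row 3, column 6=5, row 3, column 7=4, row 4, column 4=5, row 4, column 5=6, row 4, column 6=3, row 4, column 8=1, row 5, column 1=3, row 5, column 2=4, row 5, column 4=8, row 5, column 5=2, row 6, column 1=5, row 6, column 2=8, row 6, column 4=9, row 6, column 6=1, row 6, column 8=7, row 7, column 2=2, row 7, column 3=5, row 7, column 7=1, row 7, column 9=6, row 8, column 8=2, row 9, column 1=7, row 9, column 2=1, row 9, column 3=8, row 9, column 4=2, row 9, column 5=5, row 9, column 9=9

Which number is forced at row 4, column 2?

7

Cell row 4, column 2 itself could take any of {7, 9} by direct elimination.
Consider where 7 can go in column 2.
row 1, column 2 is out (row 1 already has a 7).
row 2, column 2 is out (row 2 already has a 7).
row 3, column 2 is out (box 1 already has a 7).
row 8, column 2 is out (box 7 already has a 7).
So the only cell in column 2 that can hold 7 is row 4, column 2.
Therefore row 4, column 2 = 7.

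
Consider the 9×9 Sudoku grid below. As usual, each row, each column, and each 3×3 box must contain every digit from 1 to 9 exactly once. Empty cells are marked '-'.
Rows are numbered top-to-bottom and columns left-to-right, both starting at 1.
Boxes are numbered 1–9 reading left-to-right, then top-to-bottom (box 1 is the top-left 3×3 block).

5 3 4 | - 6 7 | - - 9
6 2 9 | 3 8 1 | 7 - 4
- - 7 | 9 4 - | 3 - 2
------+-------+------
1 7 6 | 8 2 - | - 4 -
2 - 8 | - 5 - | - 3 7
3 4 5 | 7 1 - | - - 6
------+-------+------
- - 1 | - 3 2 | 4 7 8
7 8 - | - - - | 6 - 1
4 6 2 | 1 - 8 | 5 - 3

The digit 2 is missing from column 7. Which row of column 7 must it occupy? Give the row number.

6

Consider where 2 can go in column 7.
R1C7 is out (box 3 already has a 2).
R4C7 is out (row 4 already has a 2).
R5C7 is out (row 5 already has a 2).
So the only cell in column 7 that can hold 2 is R6C7.
That is row 6.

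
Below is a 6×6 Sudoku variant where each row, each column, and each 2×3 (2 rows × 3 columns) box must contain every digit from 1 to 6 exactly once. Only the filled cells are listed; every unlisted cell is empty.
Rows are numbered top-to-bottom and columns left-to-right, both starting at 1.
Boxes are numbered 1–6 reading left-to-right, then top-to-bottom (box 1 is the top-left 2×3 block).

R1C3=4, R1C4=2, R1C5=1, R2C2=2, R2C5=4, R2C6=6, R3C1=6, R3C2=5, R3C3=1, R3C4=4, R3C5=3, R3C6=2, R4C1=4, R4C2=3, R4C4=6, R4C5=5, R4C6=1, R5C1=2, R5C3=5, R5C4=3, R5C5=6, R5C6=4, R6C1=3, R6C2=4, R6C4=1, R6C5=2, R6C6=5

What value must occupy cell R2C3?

3

Row 2 already contains {2, 4, 6}.
Column 3 already contains {1, 4, 5}.
Its 2×3 block (box 1) already contains {2, 4}.
The only value from 1–6 not eliminated is 3, so R2C3 = 3.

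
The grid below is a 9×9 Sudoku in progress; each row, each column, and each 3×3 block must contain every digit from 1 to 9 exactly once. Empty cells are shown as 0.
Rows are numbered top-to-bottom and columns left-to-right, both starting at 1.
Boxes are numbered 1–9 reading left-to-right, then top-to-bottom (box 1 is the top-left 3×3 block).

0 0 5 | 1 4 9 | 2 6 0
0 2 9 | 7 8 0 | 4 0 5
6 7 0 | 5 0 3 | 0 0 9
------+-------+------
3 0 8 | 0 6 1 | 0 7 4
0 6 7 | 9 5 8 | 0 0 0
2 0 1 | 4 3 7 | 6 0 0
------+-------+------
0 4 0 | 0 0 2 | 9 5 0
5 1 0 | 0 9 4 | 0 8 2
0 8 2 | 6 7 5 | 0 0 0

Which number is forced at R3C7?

8

Cell R3C7 itself could take any of {1, 8} by direct elimination.
Consider where 8 can go in column 7.
R4C7 is out (row 4 already has a 8).
R5C7 is out (row 5 already has a 8).
R8C7 is out (row 8 already has a 8).
R9C7 is out (row 9 already has a 8).
So the only cell in column 7 that can hold 8 is R3C7.
Therefore R3C7 = 8.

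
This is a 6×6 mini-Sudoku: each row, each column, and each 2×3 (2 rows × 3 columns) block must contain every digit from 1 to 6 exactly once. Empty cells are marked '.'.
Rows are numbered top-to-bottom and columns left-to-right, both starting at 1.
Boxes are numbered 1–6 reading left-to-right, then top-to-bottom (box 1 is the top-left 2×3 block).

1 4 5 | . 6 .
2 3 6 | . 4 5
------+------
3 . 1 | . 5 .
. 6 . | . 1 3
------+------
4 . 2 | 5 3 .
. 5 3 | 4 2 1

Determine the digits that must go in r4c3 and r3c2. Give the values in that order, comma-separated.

4,2

For r4c3:
  Row 4 already contains {1, 3, 6}.
  Column 3 already contains {1, 2, 3, 5, 6}.
  Its 2×3 block (box 3) already contains {1, 3, 6}.
  The only value from 1–6 not eliminated is 4, so r4c3 = 4.
For r3c2:
  Row 3 already contains {1, 3, 5}.
  Column 2 already contains {3, 4, 5, 6}.
  Its 2×3 block (box 3) already contains {1, 3, 6}.
  The only value from 1–6 not eliminated is 2, so r3c2 = 2.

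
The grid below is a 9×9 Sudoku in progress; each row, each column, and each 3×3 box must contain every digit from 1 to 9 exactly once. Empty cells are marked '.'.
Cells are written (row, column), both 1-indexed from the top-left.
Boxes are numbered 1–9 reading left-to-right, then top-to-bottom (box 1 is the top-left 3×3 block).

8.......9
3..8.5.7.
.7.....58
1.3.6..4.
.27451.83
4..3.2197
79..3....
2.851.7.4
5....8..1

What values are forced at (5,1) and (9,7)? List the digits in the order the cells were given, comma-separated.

9,9

For (5,1):
  Consider where 9 can go in row 5.
  (5,7) is out (box 6 already has a 9).
  So the only cell in row 5 that can hold 9 is (5,1).
  So (5,1) = 9.
For (9,7):
  Consider where 9 can go in box 9.
  (7,7) is out (row 7 already has a 9).
  (7,8) is out (row 7 already has a 9).
  (7,9) is out (row 7 already has a 9).
  (8,8) is out (column 8 already has a 9).
  (9,8) is out (column 8 already has a 9).
  So the only cell in box 9 that can hold 9 is (9,7).
  So (9,7) = 9.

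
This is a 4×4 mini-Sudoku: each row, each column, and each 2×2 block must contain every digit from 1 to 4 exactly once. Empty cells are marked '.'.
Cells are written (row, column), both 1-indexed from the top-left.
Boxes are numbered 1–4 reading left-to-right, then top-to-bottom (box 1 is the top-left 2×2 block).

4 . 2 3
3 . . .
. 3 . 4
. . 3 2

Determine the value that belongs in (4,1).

1

Row 4 already contains {2, 3}.
Column 1 already contains {3, 4}.
Its 2×2 block (box 3) already contains {3}.
The only value from 1–4 not eliminated is 1, so (4,1) = 1.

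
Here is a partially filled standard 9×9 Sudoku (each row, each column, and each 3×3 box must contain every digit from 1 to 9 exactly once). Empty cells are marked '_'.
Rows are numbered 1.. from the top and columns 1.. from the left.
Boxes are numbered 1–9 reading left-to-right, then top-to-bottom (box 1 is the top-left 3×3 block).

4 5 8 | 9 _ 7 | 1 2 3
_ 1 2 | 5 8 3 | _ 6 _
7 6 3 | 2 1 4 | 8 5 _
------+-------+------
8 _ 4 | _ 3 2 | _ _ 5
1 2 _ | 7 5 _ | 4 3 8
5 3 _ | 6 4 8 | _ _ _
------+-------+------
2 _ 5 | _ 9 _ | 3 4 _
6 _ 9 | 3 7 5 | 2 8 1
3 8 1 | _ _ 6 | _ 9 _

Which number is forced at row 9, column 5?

2

Row 9 already contains {1, 3, 6, 8, 9}.
Column 5 already contains {1, 3, 4, 5, 7, 8, 9}.
Its 3×3 block (box 8) already contains {3, 5, 6, 7, 9}.
The only value from 1–9 not eliminated is 2, so row 9, column 5 = 2.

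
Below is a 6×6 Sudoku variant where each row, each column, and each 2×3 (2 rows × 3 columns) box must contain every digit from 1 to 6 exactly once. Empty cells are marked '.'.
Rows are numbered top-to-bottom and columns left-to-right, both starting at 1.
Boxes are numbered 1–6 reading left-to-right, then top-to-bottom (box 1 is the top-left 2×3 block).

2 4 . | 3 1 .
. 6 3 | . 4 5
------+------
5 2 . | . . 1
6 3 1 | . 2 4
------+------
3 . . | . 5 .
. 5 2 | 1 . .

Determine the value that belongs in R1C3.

Row 1 already contains {1, 2, 3, 4}.
Column 3 already contains {1, 2, 3}.
Its 2×3 block (box 1) already contains {2, 3, 4, 6}.
The only value from 1–6 not eliminated is 5, so R1C3 = 5.

5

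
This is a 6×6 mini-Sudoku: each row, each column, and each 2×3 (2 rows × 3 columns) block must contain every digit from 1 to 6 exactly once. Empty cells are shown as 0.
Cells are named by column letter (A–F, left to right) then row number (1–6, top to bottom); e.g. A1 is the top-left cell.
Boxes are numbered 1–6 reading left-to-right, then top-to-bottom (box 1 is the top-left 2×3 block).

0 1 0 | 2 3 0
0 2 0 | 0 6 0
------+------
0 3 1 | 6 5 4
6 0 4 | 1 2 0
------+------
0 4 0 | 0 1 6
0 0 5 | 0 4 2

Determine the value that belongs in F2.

Cell F2 itself could take any of {1, 5} by direct elimination.
Consider where 1 can go in box 2.
F1 is out (row 1 already has a 1).
D2 is out (column D already has a 1).
So the only cell in box 2 that can hold 1 is F2.
Therefore F2 = 1.

1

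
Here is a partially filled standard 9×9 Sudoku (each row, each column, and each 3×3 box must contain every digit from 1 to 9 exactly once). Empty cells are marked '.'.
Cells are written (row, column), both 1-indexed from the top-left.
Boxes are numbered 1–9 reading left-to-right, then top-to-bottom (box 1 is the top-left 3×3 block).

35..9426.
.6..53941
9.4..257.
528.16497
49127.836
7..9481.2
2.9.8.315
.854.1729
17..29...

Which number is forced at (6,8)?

Row 6 already contains {1, 2, 4, 7, 8, 9}.
Column 8 already contains {1, 2, 3, 4, 6, 7, 9}.
Its 3×3 block (box 6) already contains {1, 2, 3, 4, 6, 7, 8, 9}.
The only value from 1–9 not eliminated is 5, so (6,8) = 5.

5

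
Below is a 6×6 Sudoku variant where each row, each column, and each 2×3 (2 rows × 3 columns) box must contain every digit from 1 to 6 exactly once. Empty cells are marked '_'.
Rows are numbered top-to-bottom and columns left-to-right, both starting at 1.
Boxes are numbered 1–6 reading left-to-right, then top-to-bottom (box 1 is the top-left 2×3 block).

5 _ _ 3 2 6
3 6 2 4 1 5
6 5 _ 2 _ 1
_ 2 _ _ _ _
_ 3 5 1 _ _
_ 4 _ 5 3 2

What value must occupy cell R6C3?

6

Cell R6C3 itself could take any of {1, 6} by direct elimination.
Consider where 6 can go in row 6.
R6C1 is out (column 1 already has a 6).
So the only cell in row 6 that can hold 6 is R6C3.
Therefore R6C3 = 6.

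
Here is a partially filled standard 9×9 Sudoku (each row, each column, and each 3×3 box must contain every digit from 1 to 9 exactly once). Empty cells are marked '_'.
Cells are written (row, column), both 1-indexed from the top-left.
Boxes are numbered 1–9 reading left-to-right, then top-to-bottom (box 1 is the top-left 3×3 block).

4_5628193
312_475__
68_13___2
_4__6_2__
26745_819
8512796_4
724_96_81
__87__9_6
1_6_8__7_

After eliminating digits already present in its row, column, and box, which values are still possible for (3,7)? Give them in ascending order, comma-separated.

Row 3 already contains {1, 2, 3, 6, 8}.
Column 7 already contains {1, 2, 5, 6, 8, 9}.
Its 3×3 block (box 3) already contains {1, 2, 3, 5, 9}.
Removing those from 1–9 leaves {4, 7} as the candidates for (3,7).

4,7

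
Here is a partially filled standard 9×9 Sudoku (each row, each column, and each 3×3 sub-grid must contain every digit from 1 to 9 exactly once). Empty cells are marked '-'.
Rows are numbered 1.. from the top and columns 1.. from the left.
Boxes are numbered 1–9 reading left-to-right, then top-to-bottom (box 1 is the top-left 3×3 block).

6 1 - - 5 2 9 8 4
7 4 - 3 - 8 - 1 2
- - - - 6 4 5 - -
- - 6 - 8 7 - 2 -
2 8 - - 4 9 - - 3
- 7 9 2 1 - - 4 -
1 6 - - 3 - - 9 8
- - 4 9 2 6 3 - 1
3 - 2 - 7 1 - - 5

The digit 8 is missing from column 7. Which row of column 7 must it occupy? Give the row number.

Consider where 8 can go in column 7.
row 2, column 7 is out (row 2 already has a 8).
row 4, column 7 is out (row 4 already has a 8).
row 5, column 7 is out (row 5 already has a 8).
row 7, column 7 is out (row 7 already has a 8).
row 9, column 7 is out (box 9 already has a 8).
So the only cell in column 7 that can hold 8 is row 6, column 7.
That is row 6.

6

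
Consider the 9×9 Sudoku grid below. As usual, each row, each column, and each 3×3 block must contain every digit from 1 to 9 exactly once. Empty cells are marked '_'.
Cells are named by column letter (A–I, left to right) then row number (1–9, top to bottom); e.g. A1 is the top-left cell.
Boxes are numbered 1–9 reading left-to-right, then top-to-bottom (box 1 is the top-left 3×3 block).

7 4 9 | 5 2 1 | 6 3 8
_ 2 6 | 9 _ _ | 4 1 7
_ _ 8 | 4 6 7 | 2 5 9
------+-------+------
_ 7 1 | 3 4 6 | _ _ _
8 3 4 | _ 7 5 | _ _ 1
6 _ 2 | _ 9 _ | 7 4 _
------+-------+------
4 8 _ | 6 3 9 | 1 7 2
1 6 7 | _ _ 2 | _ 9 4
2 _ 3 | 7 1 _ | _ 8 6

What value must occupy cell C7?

5

Row 7 already contains {1, 2, 3, 4, 6, 7, 8, 9}.
Column C already contains {1, 2, 3, 4, 6, 7, 8, 9}.
Its 3×3 block (box 7) already contains {1, 2, 3, 4, 6, 7, 8}.
The only value from 1–9 not eliminated is 5, so C7 = 5.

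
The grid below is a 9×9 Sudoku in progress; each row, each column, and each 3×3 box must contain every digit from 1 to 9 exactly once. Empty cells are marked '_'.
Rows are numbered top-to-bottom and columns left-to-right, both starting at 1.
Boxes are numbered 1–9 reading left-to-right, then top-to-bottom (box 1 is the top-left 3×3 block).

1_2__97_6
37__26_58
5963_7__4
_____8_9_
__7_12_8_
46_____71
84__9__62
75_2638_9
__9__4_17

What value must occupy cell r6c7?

Cell r6c7 itself could take any of {2, 3, 5} by direct elimination.
Consider where 2 can go in row 6.
r6c3 is out (column 3 already has a 2).
r6c4 is out (column 4 already has a 2).
r6c5 is out (column 5 already has a 2).
r6c6 is out (column 6 already has a 2).
So the only cell in row 6 that can hold 2 is r6c7.
Therefore r6c7 = 2.

2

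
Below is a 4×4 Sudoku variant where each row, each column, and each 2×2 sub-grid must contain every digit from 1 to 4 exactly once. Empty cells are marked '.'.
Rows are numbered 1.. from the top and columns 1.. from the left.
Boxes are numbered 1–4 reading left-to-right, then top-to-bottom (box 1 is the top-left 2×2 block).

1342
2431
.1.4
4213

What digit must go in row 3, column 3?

Row 3 already contains {1, 4}.
Column 3 already contains {1, 3, 4}.
Its 2×2 block (box 4) already contains {1, 3, 4}.
The only value from 1–4 not eliminated is 2, so row 3, column 3 = 2.

2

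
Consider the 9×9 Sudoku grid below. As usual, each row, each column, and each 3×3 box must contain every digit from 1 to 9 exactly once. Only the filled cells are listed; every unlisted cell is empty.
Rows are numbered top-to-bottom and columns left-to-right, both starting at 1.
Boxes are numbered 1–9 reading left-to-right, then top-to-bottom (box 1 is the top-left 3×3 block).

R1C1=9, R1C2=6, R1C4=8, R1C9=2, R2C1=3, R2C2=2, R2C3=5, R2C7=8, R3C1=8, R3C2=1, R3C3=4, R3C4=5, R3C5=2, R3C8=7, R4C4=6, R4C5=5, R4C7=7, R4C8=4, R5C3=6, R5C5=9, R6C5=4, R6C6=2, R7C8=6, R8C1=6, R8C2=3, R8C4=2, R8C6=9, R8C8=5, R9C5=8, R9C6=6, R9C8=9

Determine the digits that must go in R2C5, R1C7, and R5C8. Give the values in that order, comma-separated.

For R2C5:
  Consider where 6 can go in column 5.
  R1C5 is out (row 1 already has a 6).
  R7C5 is out (row 7 already has a 6).
  R8C5 is out (row 8 already has a 6).
  So the only cell in column 5 that can hold 6 is R2C5.
  So R2C5 = 6.
For R1C7:
  Consider where 5 can go in row 1.
  R1C3 is out (column 3 already has a 5).
  R1C5 is out (column 5 already has a 5).
  R1C6 is out (box 2 already has a 5).
  R1C8 is out (column 8 already has a 5).
  So the only cell in row 1 that can hold 5 is R1C7.
  So R1C7 = 5.
For R5C8:
  Consider where 2 can go in column 8.
  R1C8 is out (row 1 already has a 2).
  R2C8 is out (row 2 already has a 2).
  R6C8 is out (row 6 already has a 2).
  So the only cell in column 8 that can hold 2 is R5C8.
  So R5C8 = 2.

6,5,2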